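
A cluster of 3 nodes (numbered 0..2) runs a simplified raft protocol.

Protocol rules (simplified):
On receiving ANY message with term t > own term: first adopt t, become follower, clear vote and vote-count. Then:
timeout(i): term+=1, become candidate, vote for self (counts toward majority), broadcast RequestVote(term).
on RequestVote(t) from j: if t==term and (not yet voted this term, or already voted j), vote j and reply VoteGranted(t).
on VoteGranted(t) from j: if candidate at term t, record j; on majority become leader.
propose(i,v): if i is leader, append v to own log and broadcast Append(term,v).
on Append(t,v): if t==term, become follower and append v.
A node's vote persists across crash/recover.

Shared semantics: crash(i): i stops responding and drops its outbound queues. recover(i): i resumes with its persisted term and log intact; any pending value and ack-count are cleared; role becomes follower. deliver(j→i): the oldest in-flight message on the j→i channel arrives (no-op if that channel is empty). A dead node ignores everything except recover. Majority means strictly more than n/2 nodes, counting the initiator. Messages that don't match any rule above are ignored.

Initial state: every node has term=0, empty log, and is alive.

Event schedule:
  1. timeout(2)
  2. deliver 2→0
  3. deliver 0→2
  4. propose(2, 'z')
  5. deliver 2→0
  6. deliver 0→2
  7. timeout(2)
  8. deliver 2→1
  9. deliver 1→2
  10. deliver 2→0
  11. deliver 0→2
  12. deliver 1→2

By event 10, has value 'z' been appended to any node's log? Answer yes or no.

yes

e1 timeout(2): 2[cand,t=1,-]
e2 deliver 2→0: 0[foll,t=1,-]
e3 deliver 0→2: 2[lead,t=1,-]
e4 propose(2,'z'): 2[lead,t=1,z]
e5 deliver 2→0: 0[foll,t=1,z]
e6 deliver 0→2: ·
e7 timeout(2): 2[cand,t=2,z]
e8 deliver 2→1: 1[foll,t=1,-]
e9 deliver 1→2: ·
e10 deliver 2→0: 0[foll,t=2,z]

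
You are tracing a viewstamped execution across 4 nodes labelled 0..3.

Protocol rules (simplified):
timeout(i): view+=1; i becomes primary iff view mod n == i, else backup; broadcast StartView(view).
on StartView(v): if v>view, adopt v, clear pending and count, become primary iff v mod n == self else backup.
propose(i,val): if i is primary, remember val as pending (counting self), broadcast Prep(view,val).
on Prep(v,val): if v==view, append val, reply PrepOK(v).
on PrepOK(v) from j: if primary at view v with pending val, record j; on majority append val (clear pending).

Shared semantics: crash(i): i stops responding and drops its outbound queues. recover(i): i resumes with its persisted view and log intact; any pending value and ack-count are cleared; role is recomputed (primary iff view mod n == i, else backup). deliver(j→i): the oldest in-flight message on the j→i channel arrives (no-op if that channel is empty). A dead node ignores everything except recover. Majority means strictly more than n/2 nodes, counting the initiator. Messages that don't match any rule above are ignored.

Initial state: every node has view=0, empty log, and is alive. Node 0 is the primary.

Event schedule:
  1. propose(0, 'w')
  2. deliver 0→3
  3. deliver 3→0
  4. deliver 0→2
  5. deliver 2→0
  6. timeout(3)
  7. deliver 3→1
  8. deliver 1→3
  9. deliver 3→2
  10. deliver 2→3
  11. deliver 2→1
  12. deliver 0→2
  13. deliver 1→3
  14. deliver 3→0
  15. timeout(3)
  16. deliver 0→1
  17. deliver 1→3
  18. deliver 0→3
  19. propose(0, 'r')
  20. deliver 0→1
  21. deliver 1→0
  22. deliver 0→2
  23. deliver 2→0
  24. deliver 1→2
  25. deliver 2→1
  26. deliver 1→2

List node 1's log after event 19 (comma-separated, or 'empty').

empty

step 1 propose(0,'w'): —
step 2 deliver 0→3: 3={back,v=0,log=w}
step 3 deliver 3→0: —
step 4 deliver 0→2: 2={back,v=0,log=w}
step 5 deliver 2→0: 0={prim,v=0,log=w}
step 6 timeout(3): 3={back,v=1,log=w}
step 7 deliver 3→1: 1={prim,v=1,log=-}
step 8 deliver 1→3: —
step 9 deliver 3→2: 2={back,v=1,log=w}
step 10 deliver 2→3: —
step 11 deliver 2→1: —
step 12 deliver 0→2: —
step 13 deliver 1→3: —
step 14 deliver 3→0: 0={back,v=1,log=w}
step 15 timeout(3): 3={back,v=2,log=w}
step 16 deliver 0→1: —
step 17 deliver 1→3: —
step 18 deliver 0→3: —
step 19 propose(0,'r'): —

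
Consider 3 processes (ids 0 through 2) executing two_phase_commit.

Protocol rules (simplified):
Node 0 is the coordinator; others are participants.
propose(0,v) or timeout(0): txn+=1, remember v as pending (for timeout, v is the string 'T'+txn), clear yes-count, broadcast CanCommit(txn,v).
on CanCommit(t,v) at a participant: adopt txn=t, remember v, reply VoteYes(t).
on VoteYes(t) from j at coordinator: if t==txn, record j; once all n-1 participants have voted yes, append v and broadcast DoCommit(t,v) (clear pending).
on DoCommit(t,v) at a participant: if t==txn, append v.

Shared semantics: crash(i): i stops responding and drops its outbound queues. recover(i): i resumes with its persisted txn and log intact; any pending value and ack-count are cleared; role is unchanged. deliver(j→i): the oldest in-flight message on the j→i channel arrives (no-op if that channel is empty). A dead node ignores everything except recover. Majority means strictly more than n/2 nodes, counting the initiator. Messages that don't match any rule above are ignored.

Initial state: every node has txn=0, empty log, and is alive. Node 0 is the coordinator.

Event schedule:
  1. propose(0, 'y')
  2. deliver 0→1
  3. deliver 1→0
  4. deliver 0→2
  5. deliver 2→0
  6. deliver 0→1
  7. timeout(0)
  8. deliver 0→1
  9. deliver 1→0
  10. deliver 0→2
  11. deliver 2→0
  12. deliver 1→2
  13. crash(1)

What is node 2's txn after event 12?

1. propose(0,'y'):  <0:coor t1 ->
2. deliver 0→1:  <1:part t1 ->
3. deliver 1→0:  nop
4. deliver 0→2:  <2:part t1 ->
5. deliver 2→0:  <0:coor t1 y>
6. deliver 0→1:  <1:part t1 y>
7. timeout(0):  <0:coor t2 y>
8. deliver 0→1:  <1:part t2 y>
9. deliver 1→0:  nop
10. deliver 0→2:  <2:part t1 y>
11. deliver 2→0:  nop
12. deliver 1→2:  nop

1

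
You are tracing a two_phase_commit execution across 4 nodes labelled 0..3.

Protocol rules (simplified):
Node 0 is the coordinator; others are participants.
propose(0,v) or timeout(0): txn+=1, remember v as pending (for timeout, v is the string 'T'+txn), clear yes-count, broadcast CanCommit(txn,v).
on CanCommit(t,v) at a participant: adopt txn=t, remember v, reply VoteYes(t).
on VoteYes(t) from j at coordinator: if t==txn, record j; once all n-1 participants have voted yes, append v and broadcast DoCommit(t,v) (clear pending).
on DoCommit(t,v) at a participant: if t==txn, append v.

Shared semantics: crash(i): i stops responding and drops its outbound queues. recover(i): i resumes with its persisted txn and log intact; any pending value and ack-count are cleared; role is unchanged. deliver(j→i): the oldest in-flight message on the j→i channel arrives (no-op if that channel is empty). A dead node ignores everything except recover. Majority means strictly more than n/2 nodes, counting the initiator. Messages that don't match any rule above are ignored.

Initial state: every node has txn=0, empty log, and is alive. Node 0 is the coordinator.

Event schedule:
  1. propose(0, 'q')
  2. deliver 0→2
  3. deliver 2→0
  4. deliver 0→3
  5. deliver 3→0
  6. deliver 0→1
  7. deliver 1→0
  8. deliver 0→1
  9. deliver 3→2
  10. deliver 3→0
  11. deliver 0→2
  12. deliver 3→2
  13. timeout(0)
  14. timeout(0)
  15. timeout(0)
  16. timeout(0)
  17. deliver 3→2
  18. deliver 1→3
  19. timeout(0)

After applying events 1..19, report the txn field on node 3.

1

after 1 — propose(0,'q'): n0:coor/t1/[-]
after 2 — deliver 0→2: n2:part/t1/[-]
after 3 — deliver 2→0: ·
after 4 — deliver 0→3: n3:part/t1/[-]
after 5 — deliver 3→0: ·
after 6 — deliver 0→1: n1:part/t1/[-]
after 7 — deliver 1→0: n0:coor/t1/[q]
after 8 — deliver 0→1: n1:part/t1/[q]
after 9 — deliver 3→2: ·
after 10 — deliver 3→0: ·
after 11 — deliver 0→2: n2:part/t1/[q]
after 12 — deliver 3→2: ·
after 13 — timeout(0): n0:coor/t2/[q]
after 14 — timeout(0): n0:coor/t3/[q]
after 15 — timeout(0): n0:coor/t4/[q]
after 16 — timeout(0): n0:coor/t5/[q]
after 17 — deliver 3→2: ·
after 18 — deliver 1→3: ·
after 19 — timeout(0): n0:coor/t6/[q]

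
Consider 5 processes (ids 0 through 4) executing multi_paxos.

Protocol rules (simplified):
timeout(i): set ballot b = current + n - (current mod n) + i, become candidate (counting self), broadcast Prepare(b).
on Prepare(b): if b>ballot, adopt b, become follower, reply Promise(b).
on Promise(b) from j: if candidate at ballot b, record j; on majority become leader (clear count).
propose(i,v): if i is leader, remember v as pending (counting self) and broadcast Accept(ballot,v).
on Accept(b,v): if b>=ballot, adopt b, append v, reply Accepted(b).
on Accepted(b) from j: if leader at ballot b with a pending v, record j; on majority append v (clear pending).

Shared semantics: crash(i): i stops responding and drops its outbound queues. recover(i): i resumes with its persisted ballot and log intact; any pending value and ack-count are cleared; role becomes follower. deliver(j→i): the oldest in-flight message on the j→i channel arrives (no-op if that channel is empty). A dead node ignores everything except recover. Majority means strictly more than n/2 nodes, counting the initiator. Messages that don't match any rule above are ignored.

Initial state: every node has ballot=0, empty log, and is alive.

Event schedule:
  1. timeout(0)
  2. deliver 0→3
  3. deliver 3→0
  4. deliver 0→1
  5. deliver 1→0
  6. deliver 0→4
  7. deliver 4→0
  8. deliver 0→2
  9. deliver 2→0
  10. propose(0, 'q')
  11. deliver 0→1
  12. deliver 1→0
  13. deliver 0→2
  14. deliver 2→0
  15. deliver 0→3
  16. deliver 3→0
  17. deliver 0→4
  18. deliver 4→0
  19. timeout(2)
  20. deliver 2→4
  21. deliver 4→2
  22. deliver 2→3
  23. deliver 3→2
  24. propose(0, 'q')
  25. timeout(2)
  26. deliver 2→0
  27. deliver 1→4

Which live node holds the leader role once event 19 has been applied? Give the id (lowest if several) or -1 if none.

e1 timeout(0): 0[cand,b=5,-]
e2 deliver 0→3: 3[foll,b=5,-]
e3 deliver 3→0: ·
e4 deliver 0→1: 1[foll,b=5,-]
e5 deliver 1→0: 0[lead,b=5,-]
e6 deliver 0→4: 4[foll,b=5,-]
e7 deliver 4→0: ·
e8 deliver 0→2: 2[foll,b=5,-]
e9 deliver 2→0: ·
e10 propose(0,'q'): ·
e11 deliver 0→1: 1[foll,b=5,q]
e12 deliver 1→0: ·
e13 deliver 0→2: 2[foll,b=5,q]
e14 deliver 2→0: 0[lead,b=5,q]
e15 deliver 0→3: 3[foll,b=5,q]
e16 deliver 3→0: ·
e17 deliver 0→4: 4[foll,b=5,q]
e18 deliver 4→0: ·
e19 timeout(2): 2[cand,b=12,q]

0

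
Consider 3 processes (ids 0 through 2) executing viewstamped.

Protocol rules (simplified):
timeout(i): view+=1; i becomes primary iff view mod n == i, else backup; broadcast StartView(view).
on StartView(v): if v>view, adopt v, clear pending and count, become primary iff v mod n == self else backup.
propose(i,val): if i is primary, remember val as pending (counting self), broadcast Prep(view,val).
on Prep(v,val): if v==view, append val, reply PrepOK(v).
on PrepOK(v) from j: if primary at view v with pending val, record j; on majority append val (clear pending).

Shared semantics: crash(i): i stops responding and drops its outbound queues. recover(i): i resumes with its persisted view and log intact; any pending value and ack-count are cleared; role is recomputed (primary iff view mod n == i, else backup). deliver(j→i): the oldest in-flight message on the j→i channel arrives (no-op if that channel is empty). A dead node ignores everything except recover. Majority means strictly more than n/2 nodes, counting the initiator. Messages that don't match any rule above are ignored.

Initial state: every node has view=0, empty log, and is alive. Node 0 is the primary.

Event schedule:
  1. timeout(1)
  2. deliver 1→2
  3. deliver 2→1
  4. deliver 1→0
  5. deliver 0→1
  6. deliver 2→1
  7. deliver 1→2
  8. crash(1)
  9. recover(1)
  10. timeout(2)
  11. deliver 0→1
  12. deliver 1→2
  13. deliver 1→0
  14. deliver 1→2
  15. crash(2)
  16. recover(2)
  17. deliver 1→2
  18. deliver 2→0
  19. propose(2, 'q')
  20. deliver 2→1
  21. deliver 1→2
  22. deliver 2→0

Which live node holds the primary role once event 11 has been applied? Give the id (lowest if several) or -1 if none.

e1 timeout(1): 1[prim,v=1,-]
e2 deliver 1→2: 2[back,v=1,-]
e3 deliver 2→1: ·
e4 deliver 1→0: 0[back,v=1,-]
e5 deliver 0→1: ·
e6 deliver 2→1: ·
e7 deliver 1→2: ·
e8 crash(1): 1[✗prim,v=1,-]
e9 recover(1): 1[prim,v=1,-]
e10 timeout(2): 2[prim,v=2,-]
e11 deliver 0→1: ·

1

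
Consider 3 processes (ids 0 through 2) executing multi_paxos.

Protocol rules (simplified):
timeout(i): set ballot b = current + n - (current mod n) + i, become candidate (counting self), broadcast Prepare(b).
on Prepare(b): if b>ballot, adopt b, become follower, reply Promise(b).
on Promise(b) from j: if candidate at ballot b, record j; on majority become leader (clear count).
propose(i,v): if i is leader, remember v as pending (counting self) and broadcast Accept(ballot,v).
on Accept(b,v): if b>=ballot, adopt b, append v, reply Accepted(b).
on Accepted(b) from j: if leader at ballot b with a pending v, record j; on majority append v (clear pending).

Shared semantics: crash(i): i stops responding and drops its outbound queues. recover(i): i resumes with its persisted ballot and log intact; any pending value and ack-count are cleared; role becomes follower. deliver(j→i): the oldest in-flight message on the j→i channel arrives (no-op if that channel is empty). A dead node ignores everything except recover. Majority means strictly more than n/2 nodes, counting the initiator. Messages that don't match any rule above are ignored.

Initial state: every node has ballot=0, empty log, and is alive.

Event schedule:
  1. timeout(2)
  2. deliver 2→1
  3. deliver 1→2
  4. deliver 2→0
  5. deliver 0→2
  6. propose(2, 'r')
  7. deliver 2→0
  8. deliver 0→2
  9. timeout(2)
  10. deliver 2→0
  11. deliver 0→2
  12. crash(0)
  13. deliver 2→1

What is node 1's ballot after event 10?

1. timeout(2):  <2:cand b5 ->
2. deliver 2→1:  <1:foll b5 ->
3. deliver 1→2:  <2:lead b5 ->
4. deliver 2→0:  <0:foll b5 ->
5. deliver 0→2:  nop
6. propose(2,'r'):  nop
7. deliver 2→0:  <0:foll b5 r>
8. deliver 0→2:  <2:lead b5 r>
9. timeout(2):  <2:cand b8 r>
10. deliver 2→0:  <0:foll b8 r>

5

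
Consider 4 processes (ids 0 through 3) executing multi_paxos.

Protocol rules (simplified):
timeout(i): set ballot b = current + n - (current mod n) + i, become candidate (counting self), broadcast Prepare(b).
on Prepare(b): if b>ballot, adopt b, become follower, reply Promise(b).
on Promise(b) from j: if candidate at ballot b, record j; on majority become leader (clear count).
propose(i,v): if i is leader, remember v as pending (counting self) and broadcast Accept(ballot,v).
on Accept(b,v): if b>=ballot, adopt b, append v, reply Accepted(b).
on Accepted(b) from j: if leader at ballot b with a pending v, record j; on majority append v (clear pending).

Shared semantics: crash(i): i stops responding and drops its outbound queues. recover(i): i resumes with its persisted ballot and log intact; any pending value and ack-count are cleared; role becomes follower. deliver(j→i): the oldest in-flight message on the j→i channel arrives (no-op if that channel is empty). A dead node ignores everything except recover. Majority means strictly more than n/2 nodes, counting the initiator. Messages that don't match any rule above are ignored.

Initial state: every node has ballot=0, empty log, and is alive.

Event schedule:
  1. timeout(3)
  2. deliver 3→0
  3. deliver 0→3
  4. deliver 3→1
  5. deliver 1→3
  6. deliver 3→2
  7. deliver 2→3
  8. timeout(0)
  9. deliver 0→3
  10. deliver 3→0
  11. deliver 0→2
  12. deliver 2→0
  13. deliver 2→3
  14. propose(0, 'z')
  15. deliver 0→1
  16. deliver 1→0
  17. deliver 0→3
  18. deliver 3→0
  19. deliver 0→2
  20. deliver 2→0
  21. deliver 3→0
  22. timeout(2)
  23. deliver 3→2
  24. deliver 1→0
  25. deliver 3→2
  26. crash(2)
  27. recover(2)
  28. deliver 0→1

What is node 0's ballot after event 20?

8

step 1 timeout(3): 3={cand,b=7,log=-}
step 2 deliver 3→0: 0={foll,b=7,log=-}
step 3 deliver 0→3: —
step 4 deliver 3→1: 1={foll,b=7,log=-}
step 5 deliver 1→3: 3={lead,b=7,log=-}
step 6 deliver 3→2: 2={foll,b=7,log=-}
step 7 deliver 2→3: —
step 8 timeout(0): 0={cand,b=8,log=-}
step 9 deliver 0→3: 3={foll,b=8,log=-}
step 10 deliver 3→0: —
step 11 deliver 0→2: 2={foll,b=8,log=-}
step 12 deliver 2→0: 0={lead,b=8,log=-}
step 13 deliver 2→3: —
step 14 propose(0,'z'): —
step 15 deliver 0→1: 1={foll,b=8,log=-}
step 16 deliver 1→0: —
step 17 deliver 0→3: 3={foll,b=8,log=z}
step 18 deliver 3→0: —
step 19 deliver 0→2: 2={foll,b=8,log=z}
step 20 deliver 2→0: 0={lead,b=8,log=z}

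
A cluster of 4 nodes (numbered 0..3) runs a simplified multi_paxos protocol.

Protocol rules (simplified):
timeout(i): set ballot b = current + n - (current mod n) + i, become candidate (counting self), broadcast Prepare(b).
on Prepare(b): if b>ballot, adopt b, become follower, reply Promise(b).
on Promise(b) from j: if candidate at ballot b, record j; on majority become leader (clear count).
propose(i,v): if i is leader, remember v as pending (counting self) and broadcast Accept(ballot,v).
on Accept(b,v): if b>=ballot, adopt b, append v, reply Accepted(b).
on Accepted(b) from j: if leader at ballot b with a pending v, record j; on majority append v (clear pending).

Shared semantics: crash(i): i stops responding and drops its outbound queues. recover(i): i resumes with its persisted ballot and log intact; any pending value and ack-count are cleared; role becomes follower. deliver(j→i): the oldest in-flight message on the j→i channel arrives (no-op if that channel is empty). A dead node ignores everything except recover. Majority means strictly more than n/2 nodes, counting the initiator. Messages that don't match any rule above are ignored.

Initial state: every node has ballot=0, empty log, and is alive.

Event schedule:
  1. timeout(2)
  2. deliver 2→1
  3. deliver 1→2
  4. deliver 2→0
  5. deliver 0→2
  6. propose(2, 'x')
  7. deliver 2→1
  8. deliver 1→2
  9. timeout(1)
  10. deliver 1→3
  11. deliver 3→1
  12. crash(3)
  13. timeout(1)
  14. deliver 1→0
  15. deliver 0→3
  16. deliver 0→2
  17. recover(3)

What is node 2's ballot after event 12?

e1 timeout(2): 2[cand,b=6,-]
e2 deliver 2→1: 1[foll,b=6,-]
e3 deliver 1→2: ·
e4 deliver 2→0: 0[foll,b=6,-]
e5 deliver 0→2: 2[lead,b=6,-]
e6 propose(2,'x'): ·
e7 deliver 2→1: 1[foll,b=6,x]
e8 deliver 1→2: ·
e9 timeout(1): 1[cand,b=9,x]
e10 deliver 1→3: 3[foll,b=9,-]
e11 deliver 3→1: ·
e12 crash(3): 3[✗foll,b=9,-]

6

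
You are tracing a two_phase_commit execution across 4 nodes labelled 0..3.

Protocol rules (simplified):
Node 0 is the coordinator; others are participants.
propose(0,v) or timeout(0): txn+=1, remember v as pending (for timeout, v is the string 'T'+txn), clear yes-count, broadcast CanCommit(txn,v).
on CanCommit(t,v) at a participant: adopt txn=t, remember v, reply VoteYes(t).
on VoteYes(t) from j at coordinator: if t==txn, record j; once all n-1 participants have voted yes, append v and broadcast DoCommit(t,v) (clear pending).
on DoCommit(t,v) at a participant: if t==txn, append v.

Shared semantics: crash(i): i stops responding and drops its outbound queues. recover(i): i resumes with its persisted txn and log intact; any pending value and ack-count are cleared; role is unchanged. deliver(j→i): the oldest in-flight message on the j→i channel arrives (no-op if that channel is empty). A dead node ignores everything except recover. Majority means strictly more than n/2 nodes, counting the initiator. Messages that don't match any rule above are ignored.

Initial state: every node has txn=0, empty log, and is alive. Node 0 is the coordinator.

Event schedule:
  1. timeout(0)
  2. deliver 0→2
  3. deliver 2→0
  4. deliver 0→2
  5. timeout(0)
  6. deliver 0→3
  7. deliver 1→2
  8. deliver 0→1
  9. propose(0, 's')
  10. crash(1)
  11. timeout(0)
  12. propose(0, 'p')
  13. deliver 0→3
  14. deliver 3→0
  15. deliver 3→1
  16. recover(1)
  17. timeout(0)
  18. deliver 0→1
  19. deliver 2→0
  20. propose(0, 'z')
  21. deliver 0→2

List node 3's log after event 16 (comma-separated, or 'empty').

empty

1. timeout(0):  <0:coor t1 ->
2. deliver 0→2:  <2:part t1 ->
3. deliver 2→0:  nop
4. deliver 0→2:  nop
5. timeout(0):  <0:coor t2 ->
6. deliver 0→3:  <3:part t1 ->
7. deliver 1→2:  nop
8. deliver 0→1:  <1:part t1 ->
9. propose(0,'s'):  <0:coor t3 ->
10. crash(1):  <1:✗part t1 ->
11. timeout(0):  <0:coor t4 ->
12. propose(0,'p'):  <0:coor t5 ->
13. deliver 0→3:  <3:part t2 ->
14. deliver 3→0:  nop
15. deliver 3→1:  nop
16. recover(1):  <1:part t1 ->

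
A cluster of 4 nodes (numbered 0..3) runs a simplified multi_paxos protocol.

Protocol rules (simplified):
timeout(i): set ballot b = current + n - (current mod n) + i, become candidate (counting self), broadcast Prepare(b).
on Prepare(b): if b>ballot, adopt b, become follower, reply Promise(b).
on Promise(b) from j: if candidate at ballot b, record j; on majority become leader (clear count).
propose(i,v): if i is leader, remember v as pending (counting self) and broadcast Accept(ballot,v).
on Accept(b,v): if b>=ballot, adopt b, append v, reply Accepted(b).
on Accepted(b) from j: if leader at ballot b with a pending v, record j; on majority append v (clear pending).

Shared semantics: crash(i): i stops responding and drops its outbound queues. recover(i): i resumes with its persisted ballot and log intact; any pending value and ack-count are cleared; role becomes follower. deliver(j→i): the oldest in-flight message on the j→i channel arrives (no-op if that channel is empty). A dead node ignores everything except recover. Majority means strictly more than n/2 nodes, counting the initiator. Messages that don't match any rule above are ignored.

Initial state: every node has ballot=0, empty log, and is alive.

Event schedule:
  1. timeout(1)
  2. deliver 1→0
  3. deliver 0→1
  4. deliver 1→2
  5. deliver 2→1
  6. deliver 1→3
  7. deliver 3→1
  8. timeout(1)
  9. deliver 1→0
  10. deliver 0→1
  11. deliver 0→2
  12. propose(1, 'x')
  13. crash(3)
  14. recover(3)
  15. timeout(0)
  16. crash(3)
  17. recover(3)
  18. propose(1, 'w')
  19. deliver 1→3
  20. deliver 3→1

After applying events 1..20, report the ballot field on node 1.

1. timeout(1):  <1:cand b5 ->
2. deliver 1→0:  <0:foll b5 ->
3. deliver 0→1:  nop
4. deliver 1→2:  <2:foll b5 ->
5. deliver 2→1:  <1:lead b5 ->
6. deliver 1→3:  <3:foll b5 ->
7. deliver 3→1:  nop
8. timeout(1):  <1:cand b9 ->
9. deliver 1→0:  <0:foll b9 ->
10. deliver 0→1:  nop
11. deliver 0→2:  nop
12. propose(1,'x'):  nop
13. crash(3):  <3:✗foll b5 ->
14. recover(3):  <3:foll b5 ->
15. timeout(0):  <0:cand b12 ->
16. crash(3):  <3:✗foll b5 ->
17. recover(3):  <3:foll b5 ->
18. propose(1,'w'):  nop
19. deliver 1→3:  <3:foll b9 ->
20. deliver 3→1:  <1:lead b9 ->

9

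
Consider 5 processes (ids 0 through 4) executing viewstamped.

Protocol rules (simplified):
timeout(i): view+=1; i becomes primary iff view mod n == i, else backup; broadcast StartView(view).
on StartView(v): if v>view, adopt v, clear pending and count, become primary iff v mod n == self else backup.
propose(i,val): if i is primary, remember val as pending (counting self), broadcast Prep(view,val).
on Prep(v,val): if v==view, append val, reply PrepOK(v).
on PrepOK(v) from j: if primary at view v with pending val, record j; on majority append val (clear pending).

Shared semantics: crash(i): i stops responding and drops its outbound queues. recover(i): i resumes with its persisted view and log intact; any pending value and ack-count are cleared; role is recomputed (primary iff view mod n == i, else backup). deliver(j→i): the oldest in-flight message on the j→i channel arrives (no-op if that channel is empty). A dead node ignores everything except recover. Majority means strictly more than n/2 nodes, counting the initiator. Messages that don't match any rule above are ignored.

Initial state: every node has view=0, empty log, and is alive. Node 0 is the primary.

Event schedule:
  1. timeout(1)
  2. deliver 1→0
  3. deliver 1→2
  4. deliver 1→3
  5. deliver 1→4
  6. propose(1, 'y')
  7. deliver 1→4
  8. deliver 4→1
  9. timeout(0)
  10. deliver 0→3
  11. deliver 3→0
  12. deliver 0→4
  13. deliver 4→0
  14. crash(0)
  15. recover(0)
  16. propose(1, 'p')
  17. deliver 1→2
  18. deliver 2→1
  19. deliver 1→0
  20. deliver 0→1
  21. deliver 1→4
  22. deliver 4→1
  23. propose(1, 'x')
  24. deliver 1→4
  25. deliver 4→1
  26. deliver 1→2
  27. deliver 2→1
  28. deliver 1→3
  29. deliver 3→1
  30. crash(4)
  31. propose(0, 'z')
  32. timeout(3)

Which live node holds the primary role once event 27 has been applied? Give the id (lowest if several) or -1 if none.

step 1 timeout(1): 1={prim,v=1,log=-}
step 2 deliver 1→0: 0={back,v=1,log=-}
step 3 deliver 1→2: 2={back,v=1,log=-}
step 4 deliver 1→3: 3={back,v=1,log=-}
step 5 deliver 1→4: 4={back,v=1,log=-}
step 6 propose(1,'y'): —
step 7 deliver 1→4: 4={back,v=1,log=y}
step 8 deliver 4→1: —
step 9 timeout(0): 0={back,v=2,log=-}
step 10 deliver 0→3: 3={back,v=2,log=-}
step 11 deliver 3→0: —
step 12 deliver 0→4: 4={back,v=2,log=y}
step 13 deliver 4→0: —
step 14 crash(0): 0={✗back,v=2,log=-}
step 15 recover(0): 0={back,v=2,log=-}
step 16 propose(1,'p'): —
step 17 deliver 1→2: 2={back,v=1,log=y}
step 18 deliver 2→1: —
step 19 deliver 1→0: —
step 20 deliver 0→1: —
step 21 deliver 1→4: —
step 22 deliver 4→1: —
step 23 propose(1,'x'): —
step 24 deliver 1→4: —
step 25 deliver 4→1: —
step 26 deliver 1→2: 2={back,v=1,log=y,p}
step 27 deliver 2→1: —

1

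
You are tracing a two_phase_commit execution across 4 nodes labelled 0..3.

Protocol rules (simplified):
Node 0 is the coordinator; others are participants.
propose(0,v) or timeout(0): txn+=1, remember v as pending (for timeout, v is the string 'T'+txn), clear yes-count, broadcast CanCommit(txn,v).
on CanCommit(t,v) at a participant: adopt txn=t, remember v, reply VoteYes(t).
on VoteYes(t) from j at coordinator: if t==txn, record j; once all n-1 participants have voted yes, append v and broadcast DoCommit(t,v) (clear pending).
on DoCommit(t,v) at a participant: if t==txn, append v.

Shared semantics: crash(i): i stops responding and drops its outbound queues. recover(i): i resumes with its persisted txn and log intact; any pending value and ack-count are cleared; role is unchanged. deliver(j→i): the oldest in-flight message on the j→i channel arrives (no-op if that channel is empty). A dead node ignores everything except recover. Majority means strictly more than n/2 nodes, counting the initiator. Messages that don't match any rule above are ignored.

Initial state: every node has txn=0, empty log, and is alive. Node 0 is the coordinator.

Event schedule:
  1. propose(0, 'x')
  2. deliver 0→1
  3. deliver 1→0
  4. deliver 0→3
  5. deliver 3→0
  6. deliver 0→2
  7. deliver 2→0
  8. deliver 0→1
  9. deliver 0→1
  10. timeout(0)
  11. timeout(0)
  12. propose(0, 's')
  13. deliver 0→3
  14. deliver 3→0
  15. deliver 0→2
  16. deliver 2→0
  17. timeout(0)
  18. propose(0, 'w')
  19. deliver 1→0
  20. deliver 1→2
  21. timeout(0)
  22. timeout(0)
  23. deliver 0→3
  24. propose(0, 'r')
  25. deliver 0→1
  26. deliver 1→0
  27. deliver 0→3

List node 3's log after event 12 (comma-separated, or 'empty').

empty

step 1 propose(0,'x'): 0={coor,t=1,log=-}
step 2 deliver 0→1: 1={part,t=1,log=-}
step 3 deliver 1→0: —
step 4 deliver 0→3: 3={part,t=1,log=-}
step 5 deliver 3→0: —
step 6 deliver 0→2: 2={part,t=1,log=-}
step 7 deliver 2→0: 0={coor,t=1,log=x}
step 8 deliver 0→1: 1={part,t=1,log=x}
step 9 deliver 0→1: —
step 10 timeout(0): 0={coor,t=2,log=x}
step 11 timeout(0): 0={coor,t=3,log=x}
step 12 propose(0,'s'): 0={coor,t=4,log=x}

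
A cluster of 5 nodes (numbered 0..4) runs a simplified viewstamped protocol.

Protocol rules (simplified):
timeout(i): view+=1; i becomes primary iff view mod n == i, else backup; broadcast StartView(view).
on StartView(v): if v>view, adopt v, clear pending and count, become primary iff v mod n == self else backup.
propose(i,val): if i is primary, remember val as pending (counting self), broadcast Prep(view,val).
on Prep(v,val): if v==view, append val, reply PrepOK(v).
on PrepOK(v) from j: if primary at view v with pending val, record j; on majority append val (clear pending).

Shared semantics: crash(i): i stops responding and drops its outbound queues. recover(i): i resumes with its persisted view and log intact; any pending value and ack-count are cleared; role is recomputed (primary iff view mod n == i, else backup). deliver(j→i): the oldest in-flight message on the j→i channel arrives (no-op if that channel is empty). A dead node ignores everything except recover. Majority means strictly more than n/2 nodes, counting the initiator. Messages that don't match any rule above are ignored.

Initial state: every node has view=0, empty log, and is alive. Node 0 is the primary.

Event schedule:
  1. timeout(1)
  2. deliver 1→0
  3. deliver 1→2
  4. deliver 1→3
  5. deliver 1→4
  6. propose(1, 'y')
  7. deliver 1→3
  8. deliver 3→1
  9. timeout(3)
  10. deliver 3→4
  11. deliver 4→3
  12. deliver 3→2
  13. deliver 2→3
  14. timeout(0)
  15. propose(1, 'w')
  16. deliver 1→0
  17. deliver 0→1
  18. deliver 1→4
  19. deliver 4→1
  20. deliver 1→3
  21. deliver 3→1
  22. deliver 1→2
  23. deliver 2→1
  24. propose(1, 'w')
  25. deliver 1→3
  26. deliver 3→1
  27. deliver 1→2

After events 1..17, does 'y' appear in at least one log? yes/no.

yes

step 1 timeout(1): 1={prim,v=1,log=-}
step 2 deliver 1→0: 0={back,v=1,log=-}
step 3 deliver 1→2: 2={back,v=1,log=-}
step 4 deliver 1→3: 3={back,v=1,log=-}
step 5 deliver 1→4: 4={back,v=1,log=-}
step 6 propose(1,'y'): —
step 7 deliver 1→3: 3={back,v=1,log=y}
step 8 deliver 3→1: —
step 9 timeout(3): 3={back,v=2,log=y}
step 10 deliver 3→4: 4={back,v=2,log=-}
step 11 deliver 4→3: —
step 12 deliver 3→2: 2={prim,v=2,log=-}
step 13 deliver 2→3: —
step 14 timeout(0): 0={back,v=2,log=-}
step 15 propose(1,'w'): —
step 16 deliver 1→0: —
step 17 deliver 0→1: 1={back,v=2,log=-}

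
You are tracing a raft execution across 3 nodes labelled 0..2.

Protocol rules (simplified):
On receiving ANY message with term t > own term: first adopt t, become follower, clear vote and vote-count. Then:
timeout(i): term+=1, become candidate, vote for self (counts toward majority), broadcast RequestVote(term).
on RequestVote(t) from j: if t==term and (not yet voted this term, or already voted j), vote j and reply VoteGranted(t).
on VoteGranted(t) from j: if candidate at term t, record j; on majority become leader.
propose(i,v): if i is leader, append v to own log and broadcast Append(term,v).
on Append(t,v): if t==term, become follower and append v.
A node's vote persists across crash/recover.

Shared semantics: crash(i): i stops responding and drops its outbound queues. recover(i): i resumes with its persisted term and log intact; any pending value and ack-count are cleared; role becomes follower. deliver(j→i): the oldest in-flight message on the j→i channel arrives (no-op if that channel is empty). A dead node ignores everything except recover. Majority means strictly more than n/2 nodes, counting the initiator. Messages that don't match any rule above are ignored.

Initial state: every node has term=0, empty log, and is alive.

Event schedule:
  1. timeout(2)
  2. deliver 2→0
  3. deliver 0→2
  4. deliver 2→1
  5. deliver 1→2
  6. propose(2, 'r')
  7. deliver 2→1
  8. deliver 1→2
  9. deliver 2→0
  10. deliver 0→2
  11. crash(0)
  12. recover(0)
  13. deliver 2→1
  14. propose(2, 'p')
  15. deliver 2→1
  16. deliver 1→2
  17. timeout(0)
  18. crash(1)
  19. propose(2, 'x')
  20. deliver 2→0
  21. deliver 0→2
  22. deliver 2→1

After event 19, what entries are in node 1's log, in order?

r,p

[1] timeout(2) → N2(cand t1 [-])
[2] deliver 2→0 → N0(foll t1 [-])
[3] deliver 0→2 → N2(lead t1 [-])
[4] deliver 2→1 → N1(foll t1 [-])
[5] deliver 1→2 → ∅
[6] propose(2,'r') → N2(lead t1 [r])
[7] deliver 2→1 → N1(foll t1 [r])
[8] deliver 1→2 → ∅
[9] deliver 2→0 → N0(foll t1 [r])
[10] deliver 0→2 → ∅
[11] crash(0) → N0(✗foll t1 [r])
[12] recover(0) → N0(foll t1 [r])
[13] deliver 2→1 → ∅
[14] propose(2,'p') → N2(lead t1 [r,p])
[15] deliver 2→1 → N1(foll t1 [r,p])
[16] deliver 1→2 → ∅
[17] timeout(0) → N0(cand t2 [r])
[18] crash(1) → N1(✗foll t1 [r,p])
[19] propose(2,'x') → N2(lead t1 [r,p,x])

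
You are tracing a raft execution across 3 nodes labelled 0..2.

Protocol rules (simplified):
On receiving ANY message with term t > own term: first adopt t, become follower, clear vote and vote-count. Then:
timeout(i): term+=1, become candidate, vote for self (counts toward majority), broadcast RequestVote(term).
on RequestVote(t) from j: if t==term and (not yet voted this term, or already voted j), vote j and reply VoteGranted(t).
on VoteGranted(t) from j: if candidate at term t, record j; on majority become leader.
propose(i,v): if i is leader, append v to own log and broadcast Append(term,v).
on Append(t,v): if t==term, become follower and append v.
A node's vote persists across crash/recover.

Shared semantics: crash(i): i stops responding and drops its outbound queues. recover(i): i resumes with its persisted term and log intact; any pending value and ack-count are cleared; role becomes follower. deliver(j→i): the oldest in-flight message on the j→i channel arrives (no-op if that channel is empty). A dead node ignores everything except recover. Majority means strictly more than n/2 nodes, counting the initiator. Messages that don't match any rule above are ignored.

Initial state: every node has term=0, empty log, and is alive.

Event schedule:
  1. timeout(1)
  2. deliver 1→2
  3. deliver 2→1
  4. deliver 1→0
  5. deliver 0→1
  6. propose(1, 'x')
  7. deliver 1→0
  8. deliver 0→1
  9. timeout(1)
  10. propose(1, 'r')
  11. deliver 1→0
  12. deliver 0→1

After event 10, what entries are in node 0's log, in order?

x

1. timeout(1):  <1:cand t1 ->
2. deliver 1→2:  <2:foll t1 ->
3. deliver 2→1:  <1:lead t1 ->
4. deliver 1→0:  <0:foll t1 ->
5. deliver 0→1:  nop
6. propose(1,'x'):  <1:lead t1 x>
7. deliver 1→0:  <0:foll t1 x>
8. deliver 0→1:  nop
9. timeout(1):  <1:cand t2 x>
10. propose(1,'r'):  nop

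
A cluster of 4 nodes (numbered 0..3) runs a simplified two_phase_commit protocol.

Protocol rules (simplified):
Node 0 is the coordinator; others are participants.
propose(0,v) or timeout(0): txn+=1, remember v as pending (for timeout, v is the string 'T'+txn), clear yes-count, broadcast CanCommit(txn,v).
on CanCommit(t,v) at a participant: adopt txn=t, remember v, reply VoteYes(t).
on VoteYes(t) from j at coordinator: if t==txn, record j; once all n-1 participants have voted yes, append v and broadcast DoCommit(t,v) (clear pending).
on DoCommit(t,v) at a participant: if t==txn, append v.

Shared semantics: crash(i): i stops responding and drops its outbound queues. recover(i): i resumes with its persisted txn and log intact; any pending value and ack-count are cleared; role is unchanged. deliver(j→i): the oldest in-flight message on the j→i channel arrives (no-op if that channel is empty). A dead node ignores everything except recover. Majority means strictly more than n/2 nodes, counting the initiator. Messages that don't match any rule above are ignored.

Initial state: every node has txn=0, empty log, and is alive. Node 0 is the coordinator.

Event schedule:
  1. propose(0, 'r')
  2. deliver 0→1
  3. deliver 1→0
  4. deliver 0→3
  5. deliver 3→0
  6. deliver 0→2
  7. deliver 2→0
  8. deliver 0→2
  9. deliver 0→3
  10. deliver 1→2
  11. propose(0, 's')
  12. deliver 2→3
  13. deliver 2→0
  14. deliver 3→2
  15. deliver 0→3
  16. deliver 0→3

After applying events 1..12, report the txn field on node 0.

step 1 propose(0,'r'): 0={coor,t=1,log=-}
step 2 deliver 0→1: 1={part,t=1,log=-}
step 3 deliver 1→0: —
step 4 deliver 0→3: 3={part,t=1,log=-}
step 5 deliver 3→0: —
step 6 deliver 0→2: 2={part,t=1,log=-}
step 7 deliver 2→0: 0={coor,t=1,log=r}
step 8 deliver 0→2: 2={part,t=1,log=r}
step 9 deliver 0→3: 3={part,t=1,log=r}
step 10 deliver 1→2: —
step 11 propose(0,'s'): 0={coor,t=2,log=r}
step 12 deliver 2→3: —

2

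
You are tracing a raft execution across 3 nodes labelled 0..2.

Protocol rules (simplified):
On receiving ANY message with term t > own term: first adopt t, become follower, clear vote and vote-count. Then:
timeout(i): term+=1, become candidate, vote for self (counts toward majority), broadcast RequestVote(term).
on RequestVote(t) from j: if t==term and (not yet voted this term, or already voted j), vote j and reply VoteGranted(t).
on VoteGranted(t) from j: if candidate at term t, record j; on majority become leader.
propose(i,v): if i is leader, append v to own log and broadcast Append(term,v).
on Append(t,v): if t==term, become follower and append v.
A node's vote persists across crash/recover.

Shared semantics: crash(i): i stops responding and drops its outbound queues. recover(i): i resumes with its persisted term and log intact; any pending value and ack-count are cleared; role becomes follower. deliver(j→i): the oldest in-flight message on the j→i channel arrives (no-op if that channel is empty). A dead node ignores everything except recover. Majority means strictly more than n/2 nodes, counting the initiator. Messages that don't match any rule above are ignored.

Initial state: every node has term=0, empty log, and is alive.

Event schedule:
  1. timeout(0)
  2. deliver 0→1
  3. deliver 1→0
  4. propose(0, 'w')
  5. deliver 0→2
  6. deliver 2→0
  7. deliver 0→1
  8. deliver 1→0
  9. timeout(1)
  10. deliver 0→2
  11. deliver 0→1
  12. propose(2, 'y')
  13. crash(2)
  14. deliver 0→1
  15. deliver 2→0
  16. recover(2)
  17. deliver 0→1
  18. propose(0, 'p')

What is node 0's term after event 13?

[1] timeout(0) → N0(cand t1 [-])
[2] deliver 0→1 → N1(foll t1 [-])
[3] deliver 1→0 → N0(lead t1 [-])
[4] propose(0,'w') → N0(lead t1 [w])
[5] deliver 0→2 → N2(foll t1 [-])
[6] deliver 2→0 → ∅
[7] deliver 0→1 → N1(foll t1 [w])
[8] deliver 1→0 → ∅
[9] timeout(1) → N1(cand t2 [w])
[10] deliver 0→2 → N2(foll t1 [w])
[11] deliver 0→1 → ∅
[12] propose(2,'y') → ∅
[13] crash(2) → N2(✗foll t1 [w])

1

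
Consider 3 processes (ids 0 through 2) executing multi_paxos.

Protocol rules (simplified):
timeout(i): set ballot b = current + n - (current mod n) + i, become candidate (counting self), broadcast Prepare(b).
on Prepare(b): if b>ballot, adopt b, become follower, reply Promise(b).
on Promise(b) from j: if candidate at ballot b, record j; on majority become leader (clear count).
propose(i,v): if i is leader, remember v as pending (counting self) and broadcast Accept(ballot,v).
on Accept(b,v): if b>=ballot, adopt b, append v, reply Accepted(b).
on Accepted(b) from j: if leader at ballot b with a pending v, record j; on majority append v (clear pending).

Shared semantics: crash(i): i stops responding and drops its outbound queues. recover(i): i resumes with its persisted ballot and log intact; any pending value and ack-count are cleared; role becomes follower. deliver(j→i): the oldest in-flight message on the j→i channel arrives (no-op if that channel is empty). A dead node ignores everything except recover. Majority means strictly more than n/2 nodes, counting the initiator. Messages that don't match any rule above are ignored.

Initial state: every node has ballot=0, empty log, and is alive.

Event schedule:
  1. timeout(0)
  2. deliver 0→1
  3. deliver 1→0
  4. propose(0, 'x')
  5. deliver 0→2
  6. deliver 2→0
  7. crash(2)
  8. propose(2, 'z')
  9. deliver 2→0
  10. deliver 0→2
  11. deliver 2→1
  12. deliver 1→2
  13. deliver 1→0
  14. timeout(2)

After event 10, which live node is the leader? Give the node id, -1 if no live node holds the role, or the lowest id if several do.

0

e1 timeout(0): 0[cand,b=3,-]
e2 deliver 0→1: 1[foll,b=3,-]
e3 deliver 1→0: 0[lead,b=3,-]
e4 propose(0,'x'): ·
e5 deliver 0→2: 2[foll,b=3,-]
e6 deliver 2→0: ·
e7 crash(2): 2[✗foll,b=3,-]
e8 propose(2,'z'): ·
e9 deliver 2→0: ·
e10 deliver 0→2: ·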